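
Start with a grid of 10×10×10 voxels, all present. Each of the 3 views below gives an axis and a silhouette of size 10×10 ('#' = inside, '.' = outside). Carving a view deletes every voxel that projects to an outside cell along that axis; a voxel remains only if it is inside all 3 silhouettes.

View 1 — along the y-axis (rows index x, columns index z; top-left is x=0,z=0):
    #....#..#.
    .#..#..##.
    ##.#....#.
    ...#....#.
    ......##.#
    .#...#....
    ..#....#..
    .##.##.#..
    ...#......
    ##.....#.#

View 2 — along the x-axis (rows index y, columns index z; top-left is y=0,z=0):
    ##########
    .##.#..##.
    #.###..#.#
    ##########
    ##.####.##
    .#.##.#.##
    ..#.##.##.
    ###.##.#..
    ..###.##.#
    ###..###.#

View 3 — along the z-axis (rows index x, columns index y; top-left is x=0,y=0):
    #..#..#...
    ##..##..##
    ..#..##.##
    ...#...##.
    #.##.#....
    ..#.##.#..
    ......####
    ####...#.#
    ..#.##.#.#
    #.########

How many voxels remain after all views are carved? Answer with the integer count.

full grid |V| = 1000
after view 1 [y-axis, 30 of 100 cells solid] → remaining = 300
after view 2 [x-axis, 69 of 100 cells solid] → remaining = 207
after view 3 [z-axis, 49 of 100 cells solid] → remaining = 116

remaining voxels: 116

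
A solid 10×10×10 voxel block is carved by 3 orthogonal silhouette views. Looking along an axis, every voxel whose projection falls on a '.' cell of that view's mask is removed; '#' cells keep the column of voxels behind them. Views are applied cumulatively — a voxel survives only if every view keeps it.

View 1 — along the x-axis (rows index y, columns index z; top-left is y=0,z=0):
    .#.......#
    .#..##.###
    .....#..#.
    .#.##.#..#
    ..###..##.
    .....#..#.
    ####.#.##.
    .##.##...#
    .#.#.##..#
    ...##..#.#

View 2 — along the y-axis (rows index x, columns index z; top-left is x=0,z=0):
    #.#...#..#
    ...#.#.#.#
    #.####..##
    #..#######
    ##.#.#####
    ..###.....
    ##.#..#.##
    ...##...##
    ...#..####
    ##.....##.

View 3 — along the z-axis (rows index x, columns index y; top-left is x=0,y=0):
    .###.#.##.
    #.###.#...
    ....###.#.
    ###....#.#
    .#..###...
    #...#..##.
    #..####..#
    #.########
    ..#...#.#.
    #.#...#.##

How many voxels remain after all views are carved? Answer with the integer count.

before carving: 1000 voxels (10×10×10)
after view 1 [x-axis, 43 of 100 cells solid] → remaining = 430
after view 2 [y-axis, 53 of 100 cells solid] → remaining = 230
after view 3 [z-axis, 51 of 100 cells solid] → remaining = 115

voxel count = 115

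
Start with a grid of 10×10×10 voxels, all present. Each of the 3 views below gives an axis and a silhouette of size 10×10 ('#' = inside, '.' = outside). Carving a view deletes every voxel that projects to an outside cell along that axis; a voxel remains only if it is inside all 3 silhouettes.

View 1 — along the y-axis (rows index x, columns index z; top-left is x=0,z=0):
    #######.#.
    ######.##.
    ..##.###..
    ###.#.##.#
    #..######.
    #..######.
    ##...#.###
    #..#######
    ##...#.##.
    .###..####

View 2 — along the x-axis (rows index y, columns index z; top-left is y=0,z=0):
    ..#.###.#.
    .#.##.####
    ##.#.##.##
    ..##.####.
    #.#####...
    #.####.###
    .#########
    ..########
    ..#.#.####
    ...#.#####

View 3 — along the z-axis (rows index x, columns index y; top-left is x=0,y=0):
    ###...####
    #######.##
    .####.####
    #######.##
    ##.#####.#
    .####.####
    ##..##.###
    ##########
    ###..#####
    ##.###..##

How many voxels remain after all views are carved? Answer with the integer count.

before carving: 1000 voxels (10×10×10)
carve view 1 (along y, XZ-mask fill 68/100): 680 voxels remain
carve view 2 (along x, YZ-mask fill 68/100): 465 voxels remain
carve view 3 (along z, XY-mask fill 81/100): 375 voxels remain

375 voxels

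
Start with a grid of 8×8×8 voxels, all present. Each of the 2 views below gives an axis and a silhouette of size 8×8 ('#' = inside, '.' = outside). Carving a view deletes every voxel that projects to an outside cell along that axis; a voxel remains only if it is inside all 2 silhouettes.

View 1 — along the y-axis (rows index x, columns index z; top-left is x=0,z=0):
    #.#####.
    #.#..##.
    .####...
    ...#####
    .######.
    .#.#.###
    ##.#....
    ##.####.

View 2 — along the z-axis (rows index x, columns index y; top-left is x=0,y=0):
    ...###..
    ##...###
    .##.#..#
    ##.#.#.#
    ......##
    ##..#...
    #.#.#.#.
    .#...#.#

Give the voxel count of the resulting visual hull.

|visual hull| = 136

full grid |V| = 512
  1. axis=1 (XZ plane), |mask|=39  ⇒  voxels=312
  2. axis=2 (XY plane), |mask|=29  ⇒  voxels=136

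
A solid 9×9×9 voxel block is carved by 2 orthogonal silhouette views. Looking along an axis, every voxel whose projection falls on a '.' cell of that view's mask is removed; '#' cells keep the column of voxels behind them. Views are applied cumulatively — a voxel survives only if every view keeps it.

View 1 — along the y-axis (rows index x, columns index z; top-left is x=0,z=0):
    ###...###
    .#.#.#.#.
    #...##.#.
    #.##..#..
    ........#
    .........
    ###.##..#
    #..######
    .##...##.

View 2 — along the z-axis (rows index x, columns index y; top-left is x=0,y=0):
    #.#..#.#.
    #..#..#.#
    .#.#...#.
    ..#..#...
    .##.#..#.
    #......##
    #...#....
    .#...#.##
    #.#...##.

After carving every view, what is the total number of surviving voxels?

voxel count = 120

start: 9×9×9 = 729 voxels
step 1: project along y, AND mask (36/81) → |grid| = 324
step 2: project along z, AND mask (30/81) → |grid| = 120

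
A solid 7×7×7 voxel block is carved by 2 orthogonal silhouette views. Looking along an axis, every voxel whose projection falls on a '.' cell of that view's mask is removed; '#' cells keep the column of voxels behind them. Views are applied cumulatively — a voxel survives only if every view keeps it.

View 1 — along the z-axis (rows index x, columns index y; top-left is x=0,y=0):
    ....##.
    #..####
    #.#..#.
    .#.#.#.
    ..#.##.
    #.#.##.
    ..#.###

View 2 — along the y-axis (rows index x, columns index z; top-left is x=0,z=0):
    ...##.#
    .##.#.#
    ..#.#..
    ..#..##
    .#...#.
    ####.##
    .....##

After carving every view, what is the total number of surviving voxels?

full grid |V| = 343
V1 z: intersect with XY mask (24 set) -- 168 left
V2 y: intersect with XZ mask (22 set) -- 79 left

voxel count = 79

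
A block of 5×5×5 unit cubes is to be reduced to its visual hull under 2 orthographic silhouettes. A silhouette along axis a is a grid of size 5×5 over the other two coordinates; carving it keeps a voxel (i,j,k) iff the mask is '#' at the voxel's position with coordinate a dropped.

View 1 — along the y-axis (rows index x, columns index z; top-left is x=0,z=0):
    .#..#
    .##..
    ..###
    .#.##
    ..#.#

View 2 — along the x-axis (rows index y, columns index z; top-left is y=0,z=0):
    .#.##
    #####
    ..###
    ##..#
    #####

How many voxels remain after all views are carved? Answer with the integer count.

remaining voxels: 49

start: 5×5×5 = 125 voxels
step 1: project along y, AND mask (12/25) → |grid| = 60
step 2: project along x, AND mask (19/25) → |grid| = 49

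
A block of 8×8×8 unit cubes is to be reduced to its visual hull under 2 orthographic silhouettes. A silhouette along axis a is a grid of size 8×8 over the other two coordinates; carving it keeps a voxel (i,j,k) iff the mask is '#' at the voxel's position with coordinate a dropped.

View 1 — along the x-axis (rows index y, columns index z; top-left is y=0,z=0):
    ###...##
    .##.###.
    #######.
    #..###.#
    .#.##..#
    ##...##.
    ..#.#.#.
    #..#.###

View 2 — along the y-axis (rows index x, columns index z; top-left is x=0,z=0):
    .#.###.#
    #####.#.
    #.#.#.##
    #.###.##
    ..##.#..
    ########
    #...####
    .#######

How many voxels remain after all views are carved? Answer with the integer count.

|visual hull| = 213

start: 8×8×8 = 512 voxels
V1 x: intersect with YZ mask (38 set) -- 304 left
V2 y: intersect with XZ mask (45 set) -- 213 left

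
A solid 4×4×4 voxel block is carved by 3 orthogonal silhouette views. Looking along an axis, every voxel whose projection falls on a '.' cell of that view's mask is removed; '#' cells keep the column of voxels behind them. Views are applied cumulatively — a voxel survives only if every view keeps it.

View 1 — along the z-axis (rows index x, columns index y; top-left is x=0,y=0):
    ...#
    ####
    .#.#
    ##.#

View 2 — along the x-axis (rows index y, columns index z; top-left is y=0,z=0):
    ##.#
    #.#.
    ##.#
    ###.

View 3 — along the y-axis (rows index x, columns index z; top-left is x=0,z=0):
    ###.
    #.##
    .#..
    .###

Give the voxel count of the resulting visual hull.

full grid |V| = 64
carve view 1 (along z, XY-mask fill 10/16): 40 voxels remain
carve view 2 (along x, YZ-mask fill 11/16): 27 voxels remain
carve view 3 (along y, XZ-mask fill 10/16): 17 voxels remain

17 voxels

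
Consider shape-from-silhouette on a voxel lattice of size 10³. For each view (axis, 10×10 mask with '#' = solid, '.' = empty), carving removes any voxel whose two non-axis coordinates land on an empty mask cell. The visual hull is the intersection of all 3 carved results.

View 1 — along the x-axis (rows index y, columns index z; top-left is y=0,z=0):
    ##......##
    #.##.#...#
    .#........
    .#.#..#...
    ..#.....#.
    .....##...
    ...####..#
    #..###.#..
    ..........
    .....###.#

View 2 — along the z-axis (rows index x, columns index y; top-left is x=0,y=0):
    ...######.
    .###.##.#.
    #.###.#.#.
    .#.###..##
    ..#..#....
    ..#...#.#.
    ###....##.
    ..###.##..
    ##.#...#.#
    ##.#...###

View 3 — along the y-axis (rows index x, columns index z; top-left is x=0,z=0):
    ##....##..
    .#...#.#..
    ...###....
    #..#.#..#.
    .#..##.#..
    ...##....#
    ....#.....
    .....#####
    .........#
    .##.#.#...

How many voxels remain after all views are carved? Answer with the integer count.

before carving: 1000 voxels (10×10×10)
after view 1 [x-axis, 31 of 100 cells solid] → remaining = 310
after view 2 [z-axis, 50 of 100 cells solid] → remaining = 146
after view 3 [y-axis, 32 of 100 cells solid] → remaining = 44

|visual hull| = 44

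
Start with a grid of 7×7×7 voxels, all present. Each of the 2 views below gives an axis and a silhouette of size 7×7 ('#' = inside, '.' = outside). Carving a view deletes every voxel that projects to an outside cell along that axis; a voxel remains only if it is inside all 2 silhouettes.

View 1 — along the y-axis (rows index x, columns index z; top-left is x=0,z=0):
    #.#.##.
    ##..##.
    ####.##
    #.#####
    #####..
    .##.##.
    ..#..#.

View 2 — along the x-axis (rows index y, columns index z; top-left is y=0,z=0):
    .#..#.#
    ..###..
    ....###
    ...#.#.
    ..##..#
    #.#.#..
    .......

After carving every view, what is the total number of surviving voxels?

before carving: 343 voxels (7×7×7)
  1. axis=1 (XZ plane), |mask|=31  ⇒  voxels=217
  2. axis=0 (YZ plane), |mask|=17  ⇒  voxels=74

voxel count = 74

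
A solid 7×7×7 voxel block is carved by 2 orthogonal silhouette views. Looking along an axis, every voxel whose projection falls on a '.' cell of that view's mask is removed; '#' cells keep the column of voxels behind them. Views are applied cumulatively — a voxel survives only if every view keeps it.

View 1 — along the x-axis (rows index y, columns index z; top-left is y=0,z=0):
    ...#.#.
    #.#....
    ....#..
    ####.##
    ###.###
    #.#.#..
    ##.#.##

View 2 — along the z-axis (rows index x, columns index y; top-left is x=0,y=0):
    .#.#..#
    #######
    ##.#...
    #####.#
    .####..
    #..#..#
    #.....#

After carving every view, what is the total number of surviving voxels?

initial block: 7^3 = 343
step 1: project along x, AND mask (25/49) → |grid| = 175
step 2: project along z, AND mask (28/49) → |grid| = 105

remaining voxels: 105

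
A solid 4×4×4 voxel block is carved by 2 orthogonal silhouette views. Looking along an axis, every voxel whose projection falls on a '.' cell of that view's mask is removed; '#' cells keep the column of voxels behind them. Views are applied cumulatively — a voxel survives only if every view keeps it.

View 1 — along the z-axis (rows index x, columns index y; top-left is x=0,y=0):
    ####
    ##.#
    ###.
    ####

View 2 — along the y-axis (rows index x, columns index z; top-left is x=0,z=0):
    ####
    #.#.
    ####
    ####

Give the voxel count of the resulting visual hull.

full grid |V| = 64
carve view 1 (along z, XY-mask fill 14/16): 56 voxels remain
carve view 2 (along y, XZ-mask fill 14/16): 50 voxels remain

voxel count = 50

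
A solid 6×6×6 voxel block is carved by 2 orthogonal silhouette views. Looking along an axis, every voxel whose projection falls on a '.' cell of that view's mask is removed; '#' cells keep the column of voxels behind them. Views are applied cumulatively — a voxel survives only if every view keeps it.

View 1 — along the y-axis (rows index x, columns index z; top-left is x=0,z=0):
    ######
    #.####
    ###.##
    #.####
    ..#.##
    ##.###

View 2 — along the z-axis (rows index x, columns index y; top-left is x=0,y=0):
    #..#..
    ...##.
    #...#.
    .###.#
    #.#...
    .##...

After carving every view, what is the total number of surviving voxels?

68 voxels

before carving: 216 voxels (6×6×6)
step 1: project along y, AND mask (29/36) → |grid| = 174
step 2: project along z, AND mask (14/36) → |grid| = 68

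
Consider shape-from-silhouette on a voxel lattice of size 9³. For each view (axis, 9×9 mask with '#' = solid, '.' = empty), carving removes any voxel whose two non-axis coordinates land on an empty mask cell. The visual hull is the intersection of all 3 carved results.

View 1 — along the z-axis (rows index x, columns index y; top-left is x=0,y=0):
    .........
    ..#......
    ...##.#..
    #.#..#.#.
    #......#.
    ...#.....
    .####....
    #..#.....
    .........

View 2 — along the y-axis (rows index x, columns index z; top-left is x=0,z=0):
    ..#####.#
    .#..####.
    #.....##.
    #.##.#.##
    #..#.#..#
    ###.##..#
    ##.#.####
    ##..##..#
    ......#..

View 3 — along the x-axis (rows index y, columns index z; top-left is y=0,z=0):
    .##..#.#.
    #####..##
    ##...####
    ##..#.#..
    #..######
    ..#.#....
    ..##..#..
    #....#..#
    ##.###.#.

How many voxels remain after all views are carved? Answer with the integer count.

|visual hull| = 53

full grid |V| = 729
  1. axis=2 (XY plane), |mask|=17  ⇒  voxels=153
  2. axis=1 (XZ plane), |mask|=43  ⇒  voxels=90
  3. axis=0 (YZ plane), |mask|=42  ⇒  voxels=53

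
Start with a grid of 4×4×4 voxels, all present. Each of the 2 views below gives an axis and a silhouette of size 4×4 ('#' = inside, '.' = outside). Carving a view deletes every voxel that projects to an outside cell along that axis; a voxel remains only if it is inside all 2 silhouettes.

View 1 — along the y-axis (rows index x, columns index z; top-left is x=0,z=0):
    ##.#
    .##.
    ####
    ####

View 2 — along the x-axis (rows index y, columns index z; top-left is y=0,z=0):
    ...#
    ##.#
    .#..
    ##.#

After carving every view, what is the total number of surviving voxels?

initial block: 4^3 = 64
  1. axis=1 (XZ plane), |mask|=13  ⇒  voxels=52
  2. axis=0 (YZ plane), |mask|=8  ⇒  voxels=27

27 voxels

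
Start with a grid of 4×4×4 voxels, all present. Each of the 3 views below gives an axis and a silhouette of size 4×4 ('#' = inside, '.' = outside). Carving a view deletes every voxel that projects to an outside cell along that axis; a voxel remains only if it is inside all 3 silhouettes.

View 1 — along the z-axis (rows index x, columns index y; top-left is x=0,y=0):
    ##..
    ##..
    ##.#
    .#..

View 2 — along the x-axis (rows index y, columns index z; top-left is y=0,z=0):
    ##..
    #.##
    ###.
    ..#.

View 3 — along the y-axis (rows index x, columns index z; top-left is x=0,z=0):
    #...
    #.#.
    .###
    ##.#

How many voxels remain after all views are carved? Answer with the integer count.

initial block: 4^3 = 64
after view 1 [z-axis, 8 of 16 cells solid] → remaining = 32
after view 2 [x-axis, 9 of 16 cells solid] → remaining = 19
after view 3 [y-axis, 9 of 16 cells solid] → remaining = 11

voxel count = 11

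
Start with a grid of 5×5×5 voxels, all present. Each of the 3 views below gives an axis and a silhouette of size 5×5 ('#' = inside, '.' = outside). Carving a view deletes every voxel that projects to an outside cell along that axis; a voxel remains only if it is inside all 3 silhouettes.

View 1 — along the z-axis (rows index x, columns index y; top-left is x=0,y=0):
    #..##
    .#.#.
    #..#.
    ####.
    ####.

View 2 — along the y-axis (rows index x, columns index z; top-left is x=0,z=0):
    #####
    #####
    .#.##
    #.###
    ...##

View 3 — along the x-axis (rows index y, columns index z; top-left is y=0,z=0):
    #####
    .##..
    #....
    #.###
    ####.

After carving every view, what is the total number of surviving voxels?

38 voxels

before carving: 125 voxels (5×5×5)
[1] z-view keeps 15 columns → grid now 75
[2] y-view keeps 19 columns → grid now 55
[3] x-view keeps 16 columns → grid now 38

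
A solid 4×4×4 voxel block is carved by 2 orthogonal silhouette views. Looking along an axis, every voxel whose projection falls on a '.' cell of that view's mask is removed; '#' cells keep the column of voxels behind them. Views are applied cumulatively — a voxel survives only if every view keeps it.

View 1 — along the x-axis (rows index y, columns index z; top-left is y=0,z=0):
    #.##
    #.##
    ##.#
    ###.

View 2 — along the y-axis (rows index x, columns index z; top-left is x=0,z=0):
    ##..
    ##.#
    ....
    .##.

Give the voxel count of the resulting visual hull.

20 voxels

full grid |V| = 64
after view 1 [x-axis, 12 of 16 cells solid] → remaining = 48
after view 2 [y-axis, 7 of 16 cells solid] → remaining = 20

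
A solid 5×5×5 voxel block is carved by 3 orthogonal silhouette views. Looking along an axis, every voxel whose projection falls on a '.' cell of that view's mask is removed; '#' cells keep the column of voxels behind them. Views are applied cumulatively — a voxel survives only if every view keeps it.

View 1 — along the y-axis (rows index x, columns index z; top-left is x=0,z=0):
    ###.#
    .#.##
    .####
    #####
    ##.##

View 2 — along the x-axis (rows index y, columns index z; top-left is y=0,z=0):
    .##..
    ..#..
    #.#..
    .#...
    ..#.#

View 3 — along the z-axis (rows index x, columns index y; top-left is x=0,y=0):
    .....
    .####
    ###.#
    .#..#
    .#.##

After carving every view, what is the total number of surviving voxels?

start: 5×5×5 = 125 voxels
after view 1 [y-axis, 20 of 25 cells solid] → remaining = 100
after view 2 [x-axis, 8 of 25 cells solid] → remaining = 30
after view 3 [z-axis, 13 of 25 cells solid] → remaining = 13

voxel count = 13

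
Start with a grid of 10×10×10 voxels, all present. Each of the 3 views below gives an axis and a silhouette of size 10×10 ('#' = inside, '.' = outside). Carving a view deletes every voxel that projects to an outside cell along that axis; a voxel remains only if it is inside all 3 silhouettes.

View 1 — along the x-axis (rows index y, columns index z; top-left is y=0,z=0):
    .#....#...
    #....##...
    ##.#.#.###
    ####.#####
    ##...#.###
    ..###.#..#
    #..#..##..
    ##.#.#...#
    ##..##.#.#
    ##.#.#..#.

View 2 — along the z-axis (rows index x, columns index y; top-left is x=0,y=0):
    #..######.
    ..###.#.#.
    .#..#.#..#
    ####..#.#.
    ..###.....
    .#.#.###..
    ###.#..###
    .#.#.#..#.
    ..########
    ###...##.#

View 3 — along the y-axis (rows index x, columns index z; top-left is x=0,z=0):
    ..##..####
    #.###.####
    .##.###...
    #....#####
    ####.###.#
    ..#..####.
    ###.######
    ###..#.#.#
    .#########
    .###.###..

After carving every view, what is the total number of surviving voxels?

before carving: 1000 voxels (10×10×10)
  1. axis=0 (YZ plane), |mask|=52  ⇒  voxels=520
  2. axis=2 (XY plane), |mask|=55  ⇒  voxels=296
  3. axis=1 (XZ plane), |mask|=68  ⇒  voxels=208

voxel count = 208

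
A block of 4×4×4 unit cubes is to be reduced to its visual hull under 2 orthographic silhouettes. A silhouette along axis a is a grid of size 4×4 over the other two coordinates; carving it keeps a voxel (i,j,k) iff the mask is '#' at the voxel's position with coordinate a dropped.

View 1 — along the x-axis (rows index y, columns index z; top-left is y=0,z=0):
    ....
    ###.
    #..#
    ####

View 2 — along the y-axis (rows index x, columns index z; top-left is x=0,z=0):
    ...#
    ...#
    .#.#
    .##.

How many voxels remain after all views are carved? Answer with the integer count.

|visual hull| = 12

start: 4×4×4 = 64 voxels
step 1: project along x, AND mask (9/16) → |grid| = 36
step 2: project along y, AND mask (6/16) → |grid| = 12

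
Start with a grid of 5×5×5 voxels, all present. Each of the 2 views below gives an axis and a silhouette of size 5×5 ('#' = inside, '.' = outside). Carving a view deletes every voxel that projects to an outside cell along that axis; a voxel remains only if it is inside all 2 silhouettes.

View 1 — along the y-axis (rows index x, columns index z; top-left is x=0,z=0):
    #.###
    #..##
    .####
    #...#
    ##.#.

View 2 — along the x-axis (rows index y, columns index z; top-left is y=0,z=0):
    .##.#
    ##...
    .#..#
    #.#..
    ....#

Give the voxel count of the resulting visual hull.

start: 5×5×5 = 125 voxels
[1] y-view keeps 16 columns → grid now 80
[2] x-view keeps 10 columns → grid now 30

voxel count = 30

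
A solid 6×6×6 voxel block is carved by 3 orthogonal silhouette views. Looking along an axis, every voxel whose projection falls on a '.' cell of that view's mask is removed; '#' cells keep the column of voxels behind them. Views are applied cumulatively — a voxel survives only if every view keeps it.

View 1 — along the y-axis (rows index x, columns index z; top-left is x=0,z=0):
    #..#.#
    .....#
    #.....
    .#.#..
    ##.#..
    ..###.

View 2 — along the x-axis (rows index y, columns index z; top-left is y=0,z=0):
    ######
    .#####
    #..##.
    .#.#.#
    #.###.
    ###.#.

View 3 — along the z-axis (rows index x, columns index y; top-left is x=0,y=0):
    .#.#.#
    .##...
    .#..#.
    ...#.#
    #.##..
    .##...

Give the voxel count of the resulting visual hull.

voxel count = 22

full grid |V| = 216
carve view 1 (along y, XZ-mask fill 13/36): 78 voxels remain
carve view 2 (along x, YZ-mask fill 25/36): 55 voxels remain
carve view 3 (along z, XY-mask fill 14/36): 22 voxels remain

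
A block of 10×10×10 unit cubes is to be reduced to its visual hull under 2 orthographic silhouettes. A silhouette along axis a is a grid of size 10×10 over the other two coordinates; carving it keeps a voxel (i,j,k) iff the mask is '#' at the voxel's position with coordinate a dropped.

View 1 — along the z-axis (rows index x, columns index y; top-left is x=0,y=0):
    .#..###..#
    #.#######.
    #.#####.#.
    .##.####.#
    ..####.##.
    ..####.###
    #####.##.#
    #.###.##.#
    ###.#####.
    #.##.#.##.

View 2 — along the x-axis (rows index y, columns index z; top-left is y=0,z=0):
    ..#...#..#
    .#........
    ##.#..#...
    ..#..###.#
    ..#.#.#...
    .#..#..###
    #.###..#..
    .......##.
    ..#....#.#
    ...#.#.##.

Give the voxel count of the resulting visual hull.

|visual hull| = 249

before carving: 1000 voxels (10×10×10)
after view 1 [z-axis, 69 of 100 cells solid] → remaining = 690
after view 2 [x-axis, 35 of 100 cells solid] → remaining = 249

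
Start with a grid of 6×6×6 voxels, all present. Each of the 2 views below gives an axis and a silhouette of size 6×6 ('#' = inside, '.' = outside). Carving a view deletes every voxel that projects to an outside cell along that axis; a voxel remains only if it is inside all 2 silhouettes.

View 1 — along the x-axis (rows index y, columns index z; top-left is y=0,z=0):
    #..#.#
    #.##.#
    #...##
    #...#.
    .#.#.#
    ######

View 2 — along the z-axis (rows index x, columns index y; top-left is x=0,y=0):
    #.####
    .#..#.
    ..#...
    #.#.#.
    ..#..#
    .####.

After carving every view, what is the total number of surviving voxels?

start: 6×6×6 = 216 voxels
carve view 1 (along x, YZ-mask fill 21/36): 126 voxels remain
carve view 2 (along z, XY-mask fill 17/36): 57 voxels remain

57 voxels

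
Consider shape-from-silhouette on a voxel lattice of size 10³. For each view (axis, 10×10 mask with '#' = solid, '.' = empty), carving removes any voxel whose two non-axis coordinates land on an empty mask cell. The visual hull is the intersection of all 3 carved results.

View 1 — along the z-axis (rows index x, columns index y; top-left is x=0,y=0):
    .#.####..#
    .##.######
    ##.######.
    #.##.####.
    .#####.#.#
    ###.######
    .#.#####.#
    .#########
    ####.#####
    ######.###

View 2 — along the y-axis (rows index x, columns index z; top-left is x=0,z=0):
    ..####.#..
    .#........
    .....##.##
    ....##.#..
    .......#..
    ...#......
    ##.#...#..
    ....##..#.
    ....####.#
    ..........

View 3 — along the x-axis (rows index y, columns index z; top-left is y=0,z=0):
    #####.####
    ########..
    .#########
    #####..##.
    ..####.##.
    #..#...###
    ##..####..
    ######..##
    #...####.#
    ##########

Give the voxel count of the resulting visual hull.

remaining voxels: 154

start: 10×10×10 = 1000 voxels
V1 z: intersect with XY mask (79 set) -- 790 left
V2 y: intersect with XZ mask (27 set) -- 207 left
V3 x: intersect with YZ mask (74 set) -- 154 left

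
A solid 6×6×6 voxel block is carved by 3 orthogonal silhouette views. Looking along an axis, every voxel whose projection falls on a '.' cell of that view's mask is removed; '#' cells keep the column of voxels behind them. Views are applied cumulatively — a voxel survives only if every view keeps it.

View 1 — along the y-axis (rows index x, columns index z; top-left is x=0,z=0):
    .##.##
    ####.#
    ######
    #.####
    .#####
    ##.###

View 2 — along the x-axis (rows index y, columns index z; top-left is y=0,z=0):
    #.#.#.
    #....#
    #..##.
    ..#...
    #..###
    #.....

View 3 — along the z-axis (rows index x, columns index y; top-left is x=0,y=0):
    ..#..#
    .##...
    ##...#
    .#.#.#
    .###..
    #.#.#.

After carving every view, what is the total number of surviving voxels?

before carving: 216 voxels (6×6×6)
carve view 1 (along y, XZ-mask fill 30/36): 180 voxels remain
carve view 2 (along x, YZ-mask fill 14/36): 67 voxels remain
carve view 3 (along z, XY-mask fill 16/36): 28 voxels remain

voxel count = 28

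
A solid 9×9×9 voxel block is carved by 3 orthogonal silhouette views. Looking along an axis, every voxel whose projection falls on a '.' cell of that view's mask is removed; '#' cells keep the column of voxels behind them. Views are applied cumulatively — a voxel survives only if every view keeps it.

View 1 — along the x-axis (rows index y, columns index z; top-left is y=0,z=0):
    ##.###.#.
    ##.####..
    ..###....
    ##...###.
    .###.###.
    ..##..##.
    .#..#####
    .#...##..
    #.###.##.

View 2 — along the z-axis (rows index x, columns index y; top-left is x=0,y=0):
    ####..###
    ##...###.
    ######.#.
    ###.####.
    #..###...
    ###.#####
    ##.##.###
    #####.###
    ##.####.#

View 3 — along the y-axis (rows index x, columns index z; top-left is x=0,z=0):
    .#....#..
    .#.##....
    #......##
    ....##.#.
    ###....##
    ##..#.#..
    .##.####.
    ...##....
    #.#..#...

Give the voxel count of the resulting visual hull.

|visual hull| = 121

initial block: 9^3 = 729
V1 x: intersect with YZ mask (45 set) -- 405 left
V2 z: intersect with XY mask (60 set) -- 306 left
V3 y: intersect with XZ mask (31 set) -- 121 left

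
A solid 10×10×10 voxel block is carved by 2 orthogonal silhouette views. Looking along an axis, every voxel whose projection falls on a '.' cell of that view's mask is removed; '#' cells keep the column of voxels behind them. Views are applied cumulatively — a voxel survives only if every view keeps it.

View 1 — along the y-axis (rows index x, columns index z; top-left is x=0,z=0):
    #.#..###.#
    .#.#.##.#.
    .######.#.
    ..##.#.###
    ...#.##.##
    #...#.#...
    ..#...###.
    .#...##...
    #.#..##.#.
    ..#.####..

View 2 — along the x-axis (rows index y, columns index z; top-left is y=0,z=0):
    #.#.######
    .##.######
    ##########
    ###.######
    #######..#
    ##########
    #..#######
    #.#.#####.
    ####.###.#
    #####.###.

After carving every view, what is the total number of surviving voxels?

before carving: 1000 voxels (10×10×10)
  1. axis=1 (XZ plane), |mask|=49  ⇒  voxels=490
  2. axis=0 (YZ plane), |mask|=84  ⇒  voxels=423

remaining voxels: 423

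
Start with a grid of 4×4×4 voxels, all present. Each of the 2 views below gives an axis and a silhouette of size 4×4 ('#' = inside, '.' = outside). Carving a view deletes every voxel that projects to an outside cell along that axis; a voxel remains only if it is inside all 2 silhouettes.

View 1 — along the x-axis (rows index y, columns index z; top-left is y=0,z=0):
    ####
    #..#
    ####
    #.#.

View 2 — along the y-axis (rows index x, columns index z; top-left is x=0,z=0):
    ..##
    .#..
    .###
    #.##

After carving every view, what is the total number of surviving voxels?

initial block: 4^3 = 64
  1. axis=0 (YZ plane), |mask|=12  ⇒  voxels=48
  2. axis=1 (XZ plane), |mask|=9  ⇒  voxels=26

|visual hull| = 26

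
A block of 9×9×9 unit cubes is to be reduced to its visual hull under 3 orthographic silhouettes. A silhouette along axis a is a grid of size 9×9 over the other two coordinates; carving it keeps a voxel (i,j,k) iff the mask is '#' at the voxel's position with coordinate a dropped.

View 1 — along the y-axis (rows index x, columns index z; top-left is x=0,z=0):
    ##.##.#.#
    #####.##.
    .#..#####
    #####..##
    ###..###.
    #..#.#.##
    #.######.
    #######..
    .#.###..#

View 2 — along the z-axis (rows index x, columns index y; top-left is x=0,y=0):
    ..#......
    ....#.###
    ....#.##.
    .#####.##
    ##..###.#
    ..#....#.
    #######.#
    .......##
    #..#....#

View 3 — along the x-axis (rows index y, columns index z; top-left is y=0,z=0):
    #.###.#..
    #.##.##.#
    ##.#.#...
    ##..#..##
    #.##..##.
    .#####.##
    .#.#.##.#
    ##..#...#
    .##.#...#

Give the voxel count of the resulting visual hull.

initial block: 9^3 = 729
step 1: project along y, AND mask (56/81) → |grid| = 504
step 2: project along z, AND mask (36/81) → |grid| = 232
step 3: project along x, AND mask (45/81) → |grid| = 126

|visual hull| = 126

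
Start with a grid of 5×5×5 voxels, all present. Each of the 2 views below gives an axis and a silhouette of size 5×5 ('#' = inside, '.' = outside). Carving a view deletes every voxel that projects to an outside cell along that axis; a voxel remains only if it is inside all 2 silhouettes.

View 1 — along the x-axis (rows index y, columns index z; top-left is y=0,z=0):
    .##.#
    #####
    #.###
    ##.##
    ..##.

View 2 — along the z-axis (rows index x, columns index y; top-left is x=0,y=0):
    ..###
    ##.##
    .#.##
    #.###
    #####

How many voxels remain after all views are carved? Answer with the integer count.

|visual hull| = 66

start: 5×5×5 = 125 voxels
[1] x-view keeps 18 columns → grid now 90
[2] z-view keeps 19 columns → grid now 66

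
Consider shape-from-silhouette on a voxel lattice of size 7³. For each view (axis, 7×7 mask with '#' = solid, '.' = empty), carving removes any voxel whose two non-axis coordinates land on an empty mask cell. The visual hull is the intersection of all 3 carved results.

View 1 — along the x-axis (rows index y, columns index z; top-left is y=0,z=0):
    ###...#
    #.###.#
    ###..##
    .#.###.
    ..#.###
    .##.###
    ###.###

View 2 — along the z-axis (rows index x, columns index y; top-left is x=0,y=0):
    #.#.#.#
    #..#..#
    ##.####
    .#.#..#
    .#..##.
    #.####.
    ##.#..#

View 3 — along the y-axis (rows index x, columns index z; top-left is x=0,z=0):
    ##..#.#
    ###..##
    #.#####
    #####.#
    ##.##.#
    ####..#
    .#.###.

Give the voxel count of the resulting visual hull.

initial block: 7^3 = 343
carve view 1 (along x, YZ-mask fill 33/49): 231 voxels remain
carve view 2 (along z, XY-mask fill 28/49): 131 voxels remain
carve view 3 (along y, XZ-mask fill 35/49): 94 voxels remain

voxel count = 94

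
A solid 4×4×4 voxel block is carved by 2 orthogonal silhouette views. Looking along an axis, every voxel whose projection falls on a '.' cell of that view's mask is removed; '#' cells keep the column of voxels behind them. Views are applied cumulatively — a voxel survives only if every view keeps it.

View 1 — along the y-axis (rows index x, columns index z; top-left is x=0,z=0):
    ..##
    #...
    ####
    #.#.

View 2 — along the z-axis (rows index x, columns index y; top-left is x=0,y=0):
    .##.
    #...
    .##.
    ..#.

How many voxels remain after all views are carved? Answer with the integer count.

voxel count = 15

initial block: 4^3 = 64
after view 1 [y-axis, 9 of 16 cells solid] → remaining = 36
after view 2 [z-axis, 6 of 16 cells solid] → remaining = 15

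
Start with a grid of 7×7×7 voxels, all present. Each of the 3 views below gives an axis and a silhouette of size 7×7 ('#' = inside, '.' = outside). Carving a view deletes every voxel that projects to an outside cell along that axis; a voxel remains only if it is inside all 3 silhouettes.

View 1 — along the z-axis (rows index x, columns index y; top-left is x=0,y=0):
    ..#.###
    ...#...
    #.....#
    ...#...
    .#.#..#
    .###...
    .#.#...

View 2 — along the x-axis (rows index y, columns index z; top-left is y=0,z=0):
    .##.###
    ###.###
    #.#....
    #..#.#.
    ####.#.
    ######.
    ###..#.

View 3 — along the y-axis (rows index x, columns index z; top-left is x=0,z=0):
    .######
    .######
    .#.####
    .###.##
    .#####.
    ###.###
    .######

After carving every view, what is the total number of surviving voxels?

initial block: 7^3 = 343
[1] z-view keeps 16 columns → grid now 112
[2] x-view keeps 31 columns → grid now 65
[3] y-view keeps 39 columns → grid now 49

remaining voxels: 49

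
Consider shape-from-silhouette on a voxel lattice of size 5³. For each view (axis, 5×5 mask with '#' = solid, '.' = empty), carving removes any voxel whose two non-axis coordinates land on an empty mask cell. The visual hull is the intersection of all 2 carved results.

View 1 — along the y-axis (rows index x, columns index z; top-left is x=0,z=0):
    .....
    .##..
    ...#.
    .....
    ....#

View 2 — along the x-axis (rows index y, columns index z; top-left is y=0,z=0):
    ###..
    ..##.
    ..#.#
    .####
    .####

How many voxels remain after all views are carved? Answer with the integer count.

initial block: 5^3 = 125
carve view 1 (along y, XZ-mask fill 4/25): 20 voxels remain
carve view 2 (along x, YZ-mask fill 15/25): 14 voxels remain

voxel count = 14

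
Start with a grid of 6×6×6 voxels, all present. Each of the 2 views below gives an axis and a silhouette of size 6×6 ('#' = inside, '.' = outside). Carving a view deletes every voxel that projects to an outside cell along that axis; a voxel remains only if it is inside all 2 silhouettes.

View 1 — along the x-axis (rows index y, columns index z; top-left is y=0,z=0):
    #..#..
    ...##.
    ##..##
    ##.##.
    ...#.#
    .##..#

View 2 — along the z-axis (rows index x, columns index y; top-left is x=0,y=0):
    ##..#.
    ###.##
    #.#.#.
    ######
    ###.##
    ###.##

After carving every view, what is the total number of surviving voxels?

70 voxels

full grid |V| = 216
V1 x: intersect with YZ mask (17 set) -- 102 left
V2 z: intersect with XY mask (27 set) -- 70 left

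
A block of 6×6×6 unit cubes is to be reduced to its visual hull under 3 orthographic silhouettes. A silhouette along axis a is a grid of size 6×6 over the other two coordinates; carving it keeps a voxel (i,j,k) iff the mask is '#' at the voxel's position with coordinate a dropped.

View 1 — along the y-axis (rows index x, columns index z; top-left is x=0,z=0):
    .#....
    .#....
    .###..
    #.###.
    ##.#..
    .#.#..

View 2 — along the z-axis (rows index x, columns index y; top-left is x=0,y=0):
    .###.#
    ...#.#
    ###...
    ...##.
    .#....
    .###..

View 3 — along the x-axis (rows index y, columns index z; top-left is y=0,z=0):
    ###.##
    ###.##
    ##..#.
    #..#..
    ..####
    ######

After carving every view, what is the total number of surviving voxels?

full grid |V| = 216
V1 y: intersect with XZ mask (14 set) -- 84 left
V2 z: intersect with XY mask (15 set) -- 32 left
V3 x: intersect with YZ mask (25 set) -- 19 left

remaining voxels: 19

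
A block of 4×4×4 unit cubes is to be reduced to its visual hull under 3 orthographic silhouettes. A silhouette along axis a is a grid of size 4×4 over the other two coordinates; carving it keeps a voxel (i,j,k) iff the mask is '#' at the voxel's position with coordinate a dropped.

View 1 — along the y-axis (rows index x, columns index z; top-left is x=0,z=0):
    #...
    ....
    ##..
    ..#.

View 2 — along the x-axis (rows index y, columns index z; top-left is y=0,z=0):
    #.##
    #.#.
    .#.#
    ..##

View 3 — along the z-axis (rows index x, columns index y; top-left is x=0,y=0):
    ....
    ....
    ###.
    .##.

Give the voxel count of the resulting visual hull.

voxel count = 4

start: 4×4×4 = 64 voxels
V1 y: intersect with XZ mask (4 set) -- 16 left
V2 x: intersect with YZ mask (9 set) -- 8 left
V3 z: intersect with XY mask (5 set) -- 4 left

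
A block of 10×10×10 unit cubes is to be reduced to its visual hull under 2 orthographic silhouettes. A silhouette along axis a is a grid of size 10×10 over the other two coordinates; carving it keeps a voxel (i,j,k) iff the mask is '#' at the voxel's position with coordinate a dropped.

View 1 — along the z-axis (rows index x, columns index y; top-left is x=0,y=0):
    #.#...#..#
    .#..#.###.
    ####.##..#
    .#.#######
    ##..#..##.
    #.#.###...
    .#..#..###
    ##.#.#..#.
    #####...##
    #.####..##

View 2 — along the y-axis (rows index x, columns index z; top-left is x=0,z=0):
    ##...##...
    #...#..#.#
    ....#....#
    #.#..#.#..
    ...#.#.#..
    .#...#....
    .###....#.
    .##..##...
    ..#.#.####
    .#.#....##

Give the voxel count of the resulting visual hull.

start: 10×10×10 = 1000 voxels
  1. axis=2 (XY plane), |mask|=58  ⇒  voxels=580
  2. axis=1 (XZ plane), |mask|=37  ⇒  voxels=217

voxel count = 217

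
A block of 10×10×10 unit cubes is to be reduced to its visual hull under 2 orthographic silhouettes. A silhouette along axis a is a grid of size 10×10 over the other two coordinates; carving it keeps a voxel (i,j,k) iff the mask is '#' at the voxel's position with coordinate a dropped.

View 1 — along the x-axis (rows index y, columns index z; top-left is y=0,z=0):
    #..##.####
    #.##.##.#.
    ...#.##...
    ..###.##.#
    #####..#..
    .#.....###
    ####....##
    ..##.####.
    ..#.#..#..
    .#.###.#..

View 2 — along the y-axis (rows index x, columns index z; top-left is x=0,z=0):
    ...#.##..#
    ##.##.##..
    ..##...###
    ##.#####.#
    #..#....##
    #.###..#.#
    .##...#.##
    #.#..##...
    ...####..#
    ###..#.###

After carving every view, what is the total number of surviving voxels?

283 voxels

initial block: 10^3 = 1000
after view 1 [x-axis, 52 of 100 cells solid] → remaining = 520
after view 2 [y-axis, 54 of 100 cells solid] → remaining = 283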